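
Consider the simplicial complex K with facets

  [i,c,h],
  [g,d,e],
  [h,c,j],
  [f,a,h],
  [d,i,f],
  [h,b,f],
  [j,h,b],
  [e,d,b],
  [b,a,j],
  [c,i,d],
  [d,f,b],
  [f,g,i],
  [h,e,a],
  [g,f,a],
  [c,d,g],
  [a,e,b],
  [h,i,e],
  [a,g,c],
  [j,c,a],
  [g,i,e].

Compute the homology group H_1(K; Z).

H_1 = Z ⊕ Z/2.

Take the total order a < b < c < d < e < f < g < h < i < j on the vertex set. Then K (dimension 2) consists of the simplices:

  0-simplices (10): a, b, c, d, e, f, g, h, i, j
  1-simplices (30): ab, ac, ae, af, ag, ah, aj, bd, be, bf, bh, bj, cd, cg, ch, ci, cj, de, df, dg, di, eg, eh, ei, fg, fh, fi, gi, hi, hj
  2-simplices (20): abe, abj, acg, acj, aeh, afg, afh, bde, bdf, bfh, bhj, cdg, cdi, chi, chj, deg, dfi, egi, ehi, fgi

so the chain groups are C_0 ≅ Z^10, C_1 ≅ Z^30, C_2 ≅ Z^20.

The boundary map ∂_1: C_1 → C_0 is given by ∂[p,q] = [q] − [p]. For instance
  ∂ag = g − a.
As a 10×30 matrix over Z this has rank 9, with invariant factors (1,1,1,1,1,1,1,1,1).

The boundary map ∂_2: C_2 → C_1 sends each 2-simplex [p,q,r] to [q,r] − [p,r] + [p,q]. For instance
  ∂afh = fh − ah + af,
  ∂abj = bj − aj + ab.
This gives a 30×20 integer matrix of rank 20; reducing to Smith normal form yields diagonal entries (1,1,1,1,1,1,1,1,1,1,1,1,1,1,1,1,1,1,1,2).

Computing H_k = (kernel of ∂_k) / (image of ∂_{k+1}):

  H_1: rank ker ∂_1 − rank ∂_2 = (30 − 9) − 20 = 1, and ∂_2 has invariant factor 2 > 1, so H_1 = Z ⊕ Z/2.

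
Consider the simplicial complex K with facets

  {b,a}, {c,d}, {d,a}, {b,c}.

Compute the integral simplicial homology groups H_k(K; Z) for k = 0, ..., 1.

Fix the vertex order a < b < c < d and write every simplex with vertices in increasing order. Then dim K = 1 and the simplices of K are:

  0-simplices (4): a, b, c, d
  1-simplices (4): ab, ad, bc, cd

giving chain groups C_0 ≅ Z^4, C_1 ≅ Z^4.

Boundary ∂_1: C_1 → C_0 maps an edge to its endpoints' difference, ∂[p,q] = q − p.
The resulting 4×4 matrix has rank 3, and its Smith normal form has invariant factors (1,1,1).

Computing H_k = (kernel of ∂_k) / (image of ∂_{k+1}):

  H_0: rank C_0 − rank ∂_1 = 4 − 3 = 1, and the invariant factors of ∂_1 are all 1, so H_0 ≅ Z.
  H_1: rank ker ∂_1 − rank ∂_2 = (4 − 3) − 0 = 1, and there is no ∂_2, so H_1 ≅ Z.

As a check, the Euler characteristic is 4 − 4 = 0, which agrees with 1 − 1 = 0.
(K is a triangulation of the circle S^1.)

H_0 = Z,  H_1 = Z.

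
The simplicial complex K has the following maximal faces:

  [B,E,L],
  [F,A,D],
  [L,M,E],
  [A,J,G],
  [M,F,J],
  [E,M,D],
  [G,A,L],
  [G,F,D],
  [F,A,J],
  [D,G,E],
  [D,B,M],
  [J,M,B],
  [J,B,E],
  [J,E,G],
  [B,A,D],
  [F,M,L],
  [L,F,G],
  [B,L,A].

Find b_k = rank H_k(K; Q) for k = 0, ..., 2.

K has 9 vertices, 27 edges, 18 triangles.
rank ∂_0 = 0, rank ∂_1 = 8 ⇒ b_0 = 9 − 0 − 8 = 1; all invariant factors of ∂_1 are 1 so no torsion. So H_0 ≅ Z.
rank ∂_1 = 8, rank ∂_2 = 18 ⇒ b_1 = 27 − 8 − 18 = 1; ∂_2 has invariant factor(s) [2] giving torsion. So H_1 ≅ Z ⊕ Z/2.
rank ∂_2 = 18, rank ∂_3 = 0 ⇒ b_2 = 18 − 18 − 0 = 0. So H_2 ≅ 0.

b_0 = 1, b_1 = 1, b_2 = 0.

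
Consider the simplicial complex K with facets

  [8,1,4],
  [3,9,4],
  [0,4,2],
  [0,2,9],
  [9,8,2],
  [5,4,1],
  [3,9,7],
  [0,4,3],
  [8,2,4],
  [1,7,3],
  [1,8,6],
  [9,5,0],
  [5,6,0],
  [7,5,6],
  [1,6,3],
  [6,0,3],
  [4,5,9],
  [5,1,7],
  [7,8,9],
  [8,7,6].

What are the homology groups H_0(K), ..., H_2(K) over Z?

Fix the vertex order 0 < 1 < 2 < 3 < 4 < 5 < 6 < 7 < 8 < 9 and write every simplex with vertices in increasing order. Then dim K = 2 and the simplices of K are:

  0-simplices (10): [0], [1], [2], [3], [4], [5], [6], [7], [8], [9]
  1-simplices (30): (30 of them)
  2-simplices (20): (20 of them)

giving chain groups C_0 ≅ Z^10, C_1 ≅ Z^30, C_2 ≅ Z^20.

The boundary map ∂_1: C_1 → C_0 is given by ∂[p,q] = [q] − [p]. For instance
  ∂[6,7] = [7] − [6].
As a 10×30 matrix over Z this has rank 9, with invariant factors (1,1,1,1,1,1,1,1,1).

The boundary map ∂_2: C_2 → C_1 maps a triangle to the signed sum of its edges. For instance
  ∂[0,5,9] = [5,9] − [0,9] + [0,5],
  ∂[1,6,8] = [6,8] − [1,8] + [1,6].
This gives a 30×20 integer matrix of rank 20; reducing to Smith normal form yields diagonal entries (1,1,1,1,1,1,1,1,1,1,1,1,1,1,1,1,1,1,1,2).

Computing H_k = (kernel of ∂_k) / (image of ∂_{k+1}):

  H_0: rank C_0 − rank ∂_1 = 10 − 9 = 1, and the invariant factors of ∂_1 are all 1, so H_0 ≅ Z.
  H_1: rank ker ∂_1 − rank ∂_2 = (30 − 9) − 20 = 1, and ∂_2 has invariant factor 2 > 1, so H_1 ≅ Z ⊕ Z/2.
  H_2: rank ker ∂_2 − rank ∂_3 = (20 − 20) − 0 = 0, and there is no ∂_3, so H_2 ≅ 0.

H_0 = Z,  H_1 = Z ⊕ Z/2,  H_2 = 0.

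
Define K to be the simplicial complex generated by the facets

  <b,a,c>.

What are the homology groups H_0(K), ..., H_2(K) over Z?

H_0 ≅ Z,  H_1 = 0,  H_2 = 0.

Take the total order a < b < c on the vertex set. Then K (dimension 2) consists of the simplices:

  0-simplices (3): a, b, c
  1-simplices (3): ab, ac, bc
  2-simplices (1): abc

giving chain groups C_0 ≅ Z^3, C_1 ≅ Z^3, C_2 ≅ Z^1.

Boundary ∂_1: C_1 → C_0 maps an edge to its endpoints' difference, ∂[p,q] = q − p.
The resulting 3×3 matrix has rank 2, and its Smith normal form has invariant factors (1,1).

The boundary map ∂_2: C_2 → C_1 acts by ∂[p,q,r] = [q,r] − [p,r] + [p,q]. For instance
  ∂abc = bc − ac + ab.
As a 3×1 matrix over Z this has rank 1, with invariant factors (1).

Reading off H_k = ker ∂_k / im ∂_{k+1}:

  H_0: rank C_0 − rank ∂_1 = 3 − 2 = 1, and the invariant factors of ∂_1 are all 1, so H_0 = Z.
  H_1: rank ker ∂_1 − rank ∂_2 = (3 − 2) − 1 = 0, and the invariant factors of ∂_2 are all 1, so H_1 = 0.
  H_2: rank ker ∂_2 − rank ∂_3 = (1 − 1) − 0 = 0, and there is no ∂_3, so H_2 = 0.

As a check, the Euler characteristic is 3 − 3 + 1 = 1, which agrees with 1 − 0 + 0 = 1.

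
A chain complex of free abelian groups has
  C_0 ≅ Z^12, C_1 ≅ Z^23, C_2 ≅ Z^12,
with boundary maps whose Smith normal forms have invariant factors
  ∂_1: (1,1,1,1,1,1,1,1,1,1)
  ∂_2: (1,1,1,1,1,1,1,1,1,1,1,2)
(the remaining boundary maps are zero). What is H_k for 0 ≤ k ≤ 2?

H_0 = Z^2,  H_1 = Z ⊕ Z/2Z,  H_2 = 0.

H_0: b_0 = 12 − 0 − 10 = 2; torsion from ∂_1 factors > 1: none. So H_0 = Z^2.
H_1: b_1 = 23 − 10 − 12 = 1; torsion from ∂_2 factors > 1: [2]. So H_1 = Z ⊕ Z/2Z.
H_2: b_2 = 12 − 12 − 0 = 0; torsion from ∂_3 factors > 1: none. So H_2 = 0.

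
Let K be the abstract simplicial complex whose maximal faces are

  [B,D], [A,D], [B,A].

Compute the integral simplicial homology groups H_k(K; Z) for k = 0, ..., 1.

K has 3 vertices, 3 edges.
rank ∂_0 = 0, rank ∂_1 = 2 ⇒ b_0 = 3 − 0 − 2 = 1; all invariant factors of ∂_1 are 1 so no torsion. So H_0 ≅ Z.
rank ∂_1 = 2, rank ∂_2 = 0 ⇒ b_1 = 3 − 2 − 0 = 1. So H_1 ≅ Z.

H_0 = Z,  H_1 = Z.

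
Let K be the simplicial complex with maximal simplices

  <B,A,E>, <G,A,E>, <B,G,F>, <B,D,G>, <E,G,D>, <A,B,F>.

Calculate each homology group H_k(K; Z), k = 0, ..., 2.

H_0 = Z,  H_1 = Z,  H_2 = 0.

We work with the vertex ordering A < B < D < E < F < G. The simplices of K, each written with vertices in increasing order, are:

  0-simplices (6): A, B, D, E, F, G
  1-simplices (12): AB, AE, AF, AG, BD, BE, BF, BG, DE, DG, EG, FG
  2-simplices (6): ABE, ABF, AEG, BDG, BFG, DEG

so the chain groups are C_0 ≅ Z^6, C_1 ≅ Z^12, C_2 ≅ Z^6.

Boundary ∂_1: C_1 → C_0 sends each edge [p,q] (with p < q) to q − p.
This gives a 6×12 integer matrix of rank 5; reducing to Smith normal form yields diagonal entries (1,1,1,1,1).

The boundary map ∂_2: C_2 → C_1 sends each 2-simplex [p,q,r] to [q,r] − [p,r] + [p,q]. For instance
  ∂ABF = BF − AF + AB,
  ∂ABE = BE − AE + AB.
As a 12×6 matrix over Z this has rank 6, with invariant factors (1,1,1,1,1,1).

From H_k ≅ ker(∂_k) / im(∂_{k+1}) we obtain:

  H_0: rank C_0 − rank ∂_1 = 6 − 5 = 1, and the invariant factors of ∂_1 are all 1, so H_0 = Z.
  H_1: rank ker ∂_1 − rank ∂_2 = (12 − 5) − 6 = 1, and the invariant factors of ∂_2 are all 1, so H_1 = Z.
  H_2: rank ker ∂_2 − rank ∂_3 = (6 − 6) − 0 = 0, and there is no ∂_3, so H_2 = 0.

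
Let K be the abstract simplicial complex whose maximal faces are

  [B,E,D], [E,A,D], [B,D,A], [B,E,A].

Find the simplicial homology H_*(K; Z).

K has 4 vertices, 6 edges, 4 triangles.
rank ∂_0 = 0, rank ∂_1 = 3 ⇒ b_0 = 4 − 0 − 3 = 1; all invariant factors of ∂_1 are 1 so no torsion. So H_0 = Z.
rank ∂_1 = 3, rank ∂_2 = 3 ⇒ b_1 = 6 − 3 − 3 = 0; all invariant factors of ∂_2 are 1 so no torsion. So H_1 = 0.
rank ∂_2 = 3, rank ∂_3 = 0 ⇒ b_2 = 4 − 3 − 0 = 1. So H_2 = Z.

H_0 = Z,  H_1 = 0,  H_2 = Z.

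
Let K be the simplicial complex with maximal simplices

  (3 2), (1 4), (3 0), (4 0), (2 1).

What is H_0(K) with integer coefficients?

H_0 ≅ Z.

Fix the vertex order 0 < 1 < 2 < 3 < 4 and write every simplex with vertices in increasing order. Then dim K = 1 and the simplices of K are:

  0-simplices (5): [0], [1], [2], [3], [4]
  1-simplices (5): [0,3], [0,4], [1,2], [1,4], [2,3]

Hence C_0 ≅ Z^5, C_1 ≅ Z^5.

Boundary ∂_1: C_1 → C_0 is given by ∂[p,q] = [q] − [p].
This gives a 5×5 integer matrix of rank 4; reducing to Smith normal form yields diagonal entries (1,1,1,1).

Computing H_k = (kernel of ∂_k) / (image of ∂_{k+1}):

  H_0: rank C_0 − rank ∂_1 = 5 − 4 = 1, and the invariant factors of ∂_1 are all 1, so H_0 ≅ Z.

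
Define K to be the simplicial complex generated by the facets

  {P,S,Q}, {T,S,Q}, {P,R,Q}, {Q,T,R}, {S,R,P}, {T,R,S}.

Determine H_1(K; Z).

H_1 = 0.

Fix the vertex order P < Q < R < S < T and write every simplex with vertices in increasing order. Then dim K = 2 and the simplices of K are:

  0-simplices (5): P, Q, R, S, T
  1-simplices (9): PQ, PR, PS, QR, QS, QT, RS, RT, ST
  2-simplices (6): PQR, PQS, PRS, QRT, QST, RST

so the chain groups are C_0 ≅ Z^5, C_1 ≅ Z^9, C_2 ≅ Z^6.

The boundary map ∂_1: C_1 → C_0 sends each edge [p,q] (with p < q) to q − p. For instance
  ∂ST = T − S.
This gives a 5×9 integer matrix of rank 4; reducing to Smith normal form yields diagonal entries (1,1,1,1).

The boundary map ∂_2: C_2 → C_1 sends each 2-simplex [p,q,r] to [q,r] − [p,r] + [p,q]. For instance
  ∂QRT = RT − QT + QR,
  ∂PQR = QR − PR + PQ.
As a 9×6 matrix over Z this has rank 5, with invariant factors (1,1,1,1,1).

Computing H_k = (kernel of ∂_k) / (image of ∂_{k+1}):

  H_1: rank ker ∂_1 − rank ∂_2 = (9 − 4) − 5 = 0, and the invariant factors of ∂_2 are all 1, so H_1 = 0.

(K is a triangulation of the 2-sphere S^2.)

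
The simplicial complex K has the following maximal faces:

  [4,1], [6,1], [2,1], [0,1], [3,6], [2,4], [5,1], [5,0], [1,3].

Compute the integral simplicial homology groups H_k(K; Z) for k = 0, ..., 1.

Order the vertices as 0 < 1 < 2 < 3 < 4 < 5 < 6. Listing each simplex with vertices in this order, K has dimension 1 with simplices:

  0-simplices (7): [0], [1], [2], [3], [4], [5], [6]
  1-simplices (9): [0,1], [0,5], [1,2], [1,3], [1,4], [1,5], [1,6], [2,4], [3,6]

giving chain groups C_0 ≅ Z^7, C_1 ≅ Z^9.

∂_1: C_1 → C_0 maps an edge to its endpoints' difference, ∂[p,q] = q − p.
As a 7×9 matrix over Z this has rank 6, with invariant factors (1,1,1,1,1,1).

From H_k ≅ ker(∂_k) / im(∂_{k+1}) we obtain:

  H_0: rank C_0 − rank ∂_1 = 7 − 6 = 1, and the invariant factors of ∂_1 are all 1, so H_0 ≅ Z.
  H_1: rank ker ∂_1 − rank ∂_2 = (9 − 6) − 0 = 3, and there is no ∂_2, so H_1 ≅ Z^3.

H_0 ≅ Z,  H_1 ≅ Z^3.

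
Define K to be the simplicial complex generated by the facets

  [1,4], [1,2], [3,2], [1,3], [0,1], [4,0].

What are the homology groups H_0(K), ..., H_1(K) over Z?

H_0 = Z,  H_1 = Z^2.

Fix the vertex order 0 < 1 < 2 < 3 < 4 and write every simplex with vertices in increasing order. Then dim K = 1 and the simplices of K are:

  0-simplices (5): [0], [1], [2], [3], [4]
  1-simplices (6): [0,1], [0,4], [1,2], [1,3], [1,4], [2,3]

so the chain groups are C_0 ≅ Z^5, C_1 ≅ Z^6.

Boundary ∂_1: C_1 → C_0 is given by ∂[p,q] = [q] − [p]. For instance
  ∂[1,2] = [2] − [1].
The 5×6 boundary matrix has rank 4 and Smith normal form diag(1,1,1,1).

Now H_k = ker ∂_k / im ∂_{k+1}, so:

  H_0: rank C_0 − rank ∂_1 = 5 − 4 = 1, and the invariant factors of ∂_1 are all 1, so H_0 = Z.
  H_1: rank ker ∂_1 − rank ∂_2 = (6 − 4) − 0 = 2, and there is no ∂_2, so H_1 = Z^2.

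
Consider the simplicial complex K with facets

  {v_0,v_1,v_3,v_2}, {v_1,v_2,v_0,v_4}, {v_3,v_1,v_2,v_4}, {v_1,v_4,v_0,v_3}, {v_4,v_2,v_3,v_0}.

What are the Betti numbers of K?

b_0 = 1, b_1 = 0, b_2 = 0, b_3 = 1.

Take the total order v_0 < v_1 < v_2 < v_3 < v_4 on the vertex set. Then K (dimension 3) consists of the simplices:

  0-simplices (5): [v_0], [v_1], [v_2], [v_3], [v_4]
  1-simplices (10): [v_0,v_1], [v_0,v_2], [v_0,v_3], [v_0,v_4], [v_1,v_2], [v_1,v_3], [v_1,v_4], [v_2,v_3], [v_2,v_4], [v_3,v_4]
  2-simplices (10): [v_0,v_1,v_2], [v_0,v_1,v_3], [v_0,v_1,v_4], [v_0,v_2,v_3], [v_0,v_2,v_4], [v_0,v_3,v_4], [v_1,v_2,v_3], [v_1,v_2,v_4], [v_1,v_3,v_4], [v_2,v_3,v_4]
  3-simplices (5): [v_0,v_1,v_2,v_3], [v_0,v_1,v_2,v_4], [v_0,v_1,v_3,v_4], [v_0,v_2,v_3,v_4], [v_1,v_2,v_3,v_4]

giving chain groups C_0 ≅ Z^5, C_1 ≅ Z^10, C_2 ≅ Z^10, C_3 ≅ Z^5.

∂_1: C_1 → C_0 sends each edge [p,q] (with p < q) to q − p. For instance
  ∂[v_0,v_3] = [v_3] − [v_0].
The resulting 5×10 matrix has rank 4, and its Smith normal form has invariant factors (1,1,1,1).

Boundary ∂_2: C_2 → C_1 acts by ∂[p,q,r] = [q,r] − [p,r] + [p,q]. For instance
  ∂[v_1,v_3,v_4] = [v_3,v_4] − [v_1,v_4] + [v_1,v_3],
  ∂[v_0,v_3,v_4] = [v_3,v_4] − [v_0,v_4] + [v_0,v_3].
This gives a 10×10 integer matrix of rank 6; reducing to Smith normal form yields diagonal entries (1,1,1,1,1,1).

Boundary ∂_3: C_3 → C_2 sends each 3-simplex σ to the alternating sum Σ_i (−1)^i (σ with its i-th vertex removed). For instance
  ∂[v_0,v_2,v_3,v_4] = [v_2,v_3,v_4] − [v_0,v_3,v_4] + [v_0,v_2,v_4] − [v_0,v_2,v_3],
  ∂[v_0,v_1,v_2,v_3] = [v_1,v_2,v_3] − [v_0,v_2,v_3] + [v_0,v_1,v_3] − [v_0,v_1,v_2].
The 10×5 boundary matrix has rank 4 and Smith normal form diag(1,1,1,1).

Now H_k = ker ∂_k / im ∂_{k+1}, so:

  H_0: rank C_0 − rank ∂_1 = 5 − 4 = 1, and the invariant factors of ∂_1 are all 1, so H_0 ≅ Z.
  H_1: rank ker ∂_1 − rank ∂_2 = (10 − 4) − 6 = 0, and the invariant factors of ∂_2 are all 1, so H_1 ≅ 0.
  H_2: rank ker ∂_2 − rank ∂_3 = (10 − 6) − 4 = 0, and the invariant factors of ∂_3 are all 1, so H_2 ≅ 0.
  H_3: rank ker ∂_3 − rank ∂_4 = (5 − 4) − 0 = 1, and there is no ∂_4, so H_3 ≅ Z.

(K is a triangulation of the 3-sphere S^3.)

Hence the Betti numbers are b_0 = 1, b_1 = 0, b_2 = 0, b_3 = 1.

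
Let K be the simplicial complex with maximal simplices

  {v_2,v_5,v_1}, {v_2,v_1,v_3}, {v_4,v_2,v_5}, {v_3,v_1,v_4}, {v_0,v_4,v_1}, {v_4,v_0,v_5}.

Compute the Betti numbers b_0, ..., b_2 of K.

Take the total order v_0 < v_1 < v_2 < v_3 < v_4 < v_5 on the vertex set. Then K (dimension 2) consists of the simplices:

  0-simplices (6): [v_0], [v_1], [v_2], [v_3], [v_4], [v_5]
  1-simplices (12): [v_0,v_1], [v_0,v_4], [v_0,v_5], [v_1,v_2], [v_1,v_3], [v_1,v_4], [v_1,v_5], [v_2,v_3], [v_2,v_4], [v_2,v_5], [v_3,v_4], [v_4,v_5]
  2-simplices (6): [v_0,v_1,v_4], [v_0,v_4,v_5], [v_1,v_2,v_3], [v_1,v_2,v_5], [v_1,v_3,v_4], [v_2,v_4,v_5]

Hence C_0 ≅ Z^6, C_1 ≅ Z^12, C_2 ≅ Z^6.

∂_1: C_1 → C_0 maps an edge to its endpoints' difference, ∂[p,q] = q − p. For instance
  ∂[v_2,v_5] = [v_5] − [v_2].
The resulting 6×12 matrix has rank 5, and its Smith normal form has invariant factors (1,1,1,1,1).

∂_2: C_2 → C_1 sends each 2-simplex [p,q,r] to [q,r] − [p,r] + [p,q]. For instance
  ∂[v_2,v_4,v_5] = [v_4,v_5] − [v_2,v_5] + [v_2,v_4],
  ∂[v_0,v_1,v_4] = [v_1,v_4] − [v_0,v_4] + [v_0,v_1].
As a 12×6 matrix over Z this has rank 6, with invariant factors (1,1,1,1,1,1).

Reading off H_k = ker ∂_k / im ∂_{k+1}:

  H_0: rank C_0 − rank ∂_1 = 6 − 5 = 1, and the invariant factors of ∂_1 are all 1, so H_0 ≅ Z.
  H_1: rank ker ∂_1 − rank ∂_2 = (12 − 5) − 6 = 1, and the invariant factors of ∂_2 are all 1, so H_1 ≅ Z.
  H_2: rank ker ∂_2 − rank ∂_3 = (6 − 6) − 0 = 0, and there is no ∂_3, so H_2 ≅ 0.

Hence the Betti numbers are b_0 = 1, b_1 = 1, b_2 = 0.

b_0 = 1, b_1 = 1, b_2 = 0.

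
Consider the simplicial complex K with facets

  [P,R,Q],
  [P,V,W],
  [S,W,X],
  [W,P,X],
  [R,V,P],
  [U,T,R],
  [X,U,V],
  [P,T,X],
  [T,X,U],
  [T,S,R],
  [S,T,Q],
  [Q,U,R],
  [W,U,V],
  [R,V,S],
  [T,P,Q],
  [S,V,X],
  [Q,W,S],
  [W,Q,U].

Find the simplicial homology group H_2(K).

H_2 = 0.

Order the vertices as P < Q < R < S < T < U < V < W < X. Listing each simplex with vertices in this order, K has dimension 2 with simplices:

  0-simplices (9): P, Q, R, S, T, U, V, W, X
  1-simplices (27): PQ, PR, PT, PV, PW, PX, QR, QS, QT, QU, QW, RS, RT, RU, RV, ST, SV, SW, SX, TU, TX, UV, UW, UX, VW, VX, WX
  2-simplices (18): PQR, PQT, PRV, PTX, PVW, PWX, QRU, QST, QSW, QUW, RST, RSV, RTU, SVX, SWX, TUX, UVW, UVX

so the chain groups are C_0 ≅ Z^9, C_1 ≅ Z^27, C_2 ≅ Z^18.

∂_1: C_1 → C_0 maps an edge to its endpoints' difference, ∂[p,q] = q − p. For instance
  ∂SV = V − S.
This gives a 9×27 integer matrix of rank 8; reducing to Smith normal form yields diagonal entries (1,1,1,1,1,1,1,1).

Boundary ∂_2: C_2 → C_1 sends each 2-simplex [p,q,r] to [q,r] − [p,r] + [p,q]. For instance
  ∂SVX = VX − SX + SV,
  ∂UVX = VX − UX + UV.
This gives a 27×18 integer matrix of rank 18; reducing to Smith normal form yields diagonal entries (1,1,1,1,1,1,1,1,1,1,1,1,1,1,1,1,1,2).

Computing H_k = (kernel of ∂_k) / (image of ∂_{k+1}):

  H_2: rank ker ∂_2 − rank ∂_3 = (18 − 18) − 0 = 0, and there is no ∂_3, so H_2 = 0.

(K is a triangulation of the Klein bottle.)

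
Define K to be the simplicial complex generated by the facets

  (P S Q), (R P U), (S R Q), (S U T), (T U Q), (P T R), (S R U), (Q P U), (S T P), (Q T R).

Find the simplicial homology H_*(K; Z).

H_0 = Z,  H_1 = Z/2Z,  H_2 = 0.

K has 6 vertices, 15 edges, 10 triangles.
rank ∂_0 = 0, rank ∂_1 = 5 ⇒ b_0 = 6 − 0 − 5 = 1; all invariant factors of ∂_1 are 1 so no torsion. So H_0 ≅ Z.
rank ∂_1 = 5, rank ∂_2 = 10 ⇒ b_1 = 15 − 5 − 10 = 0; ∂_2 has invariant factor(s) [2] giving torsion. So H_1 ≅ Z/2Z.
rank ∂_2 = 10, rank ∂_3 = 0 ⇒ b_2 = 10 − 10 − 0 = 0. So H_2 ≅ 0.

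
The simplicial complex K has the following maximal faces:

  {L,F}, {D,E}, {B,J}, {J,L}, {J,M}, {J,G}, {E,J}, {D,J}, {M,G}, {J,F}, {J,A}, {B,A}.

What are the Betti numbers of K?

Order the vertices as A < B < D < E < F < G < J < L < M. Listing each simplex with vertices in this order, K has dimension 1 with simplices:

  0-simplices (9): A, B, D, E, F, G, J, L, M
  1-simplices (12): AB, AJ, BJ, DE, DJ, EJ, FJ, FL, GJ, GM, JL, JM

giving chain groups C_0 ≅ Z^9, C_1 ≅ Z^12.

∂_1: C_1 → C_0 maps an edge to its endpoints' difference, ∂[p,q] = q − p. For instance
  ∂BJ = J − B.
The resulting 9×12 matrix has rank 8, and its Smith normal form has invariant factors (1,1,1,1,1,1,1,1).

From H_k ≅ ker(∂_k) / im(∂_{k+1}) we obtain:

  H_0: rank C_0 − rank ∂_1 = 9 − 8 = 1, and the invariant factors of ∂_1 are all 1, so H_0 ≅ Z.
  H_1: rank ker ∂_1 − rank ∂_2 = (12 − 8) − 0 = 4, and there is no ∂_2, so H_1 ≅ Z^4.

As a check, the Euler characteristic is 9 − 12 = -3, which agrees with 1 − 4 = -3.

Hence the Betti numbers are b_0 = 1, b_1 = 4.

b_0 = 1, b_1 = 4.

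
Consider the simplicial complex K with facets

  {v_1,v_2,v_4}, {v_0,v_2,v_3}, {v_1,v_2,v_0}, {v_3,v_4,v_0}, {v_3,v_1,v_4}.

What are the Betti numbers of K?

b_0 = 1, b_1 = 1, b_2 = 0.

Take the total order v_0 < v_1 < v_2 < v_3 < v_4 on the vertex set. Then K (dimension 2) consists of the simplices:

  0-simplices (5): [v_0], [v_1], [v_2], [v_3], [v_4]
  1-simplices (10): [v_0,v_1], [v_0,v_2], [v_0,v_3], [v_0,v_4], [v_1,v_2], [v_1,v_3], [v_1,v_4], [v_2,v_3], [v_2,v_4], [v_3,v_4]
  2-simplices (5): [v_0,v_1,v_2], [v_0,v_2,v_3], [v_0,v_3,v_4], [v_1,v_2,v_4], [v_1,v_3,v_4]

so the chain groups are C_0 ≅ Z^5, C_1 ≅ Z^10, C_2 ≅ Z^5.

Boundary ∂_1: C_1 → C_0 sends each edge [p,q] (with p < q) to q − p. For instance
  ∂[v_0,v_2] = [v_2] − [v_0].
The resulting 5×10 matrix has rank 4, and its Smith normal form has invariant factors (1,1,1,1).

Boundary ∂_2: C_2 → C_1 maps a triangle to the signed sum of its edges. For instance
  ∂[v_1,v_3,v_4] = [v_3,v_4] − [v_1,v_4] + [v_1,v_3],
  ∂[v_0,v_3,v_4] = [v_3,v_4] − [v_0,v_4] + [v_0,v_3].
The resulting 10×5 matrix has rank 5, and its Smith normal form has invariant factors (1,1,1,1,1).

From H_k ≅ ker(∂_k) / im(∂_{k+1}) we obtain:

  H_0: rank C_0 − rank ∂_1 = 5 − 4 = 1, and the invariant factors of ∂_1 are all 1, so H_0 = Z.
  H_1: rank ker ∂_1 − rank ∂_2 = (10 − 4) − 5 = 1, and the invariant factors of ∂_2 are all 1, so H_1 = Z.
  H_2: rank ker ∂_2 − rank ∂_3 = (5 − 5) − 0 = 0, and there is no ∂_3, so H_2 = 0.

Hence the Betti numbers are b_0 = 1, b_1 = 1, b_2 = 0.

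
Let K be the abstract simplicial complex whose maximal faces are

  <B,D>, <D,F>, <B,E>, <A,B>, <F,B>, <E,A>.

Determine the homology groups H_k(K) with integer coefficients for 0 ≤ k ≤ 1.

H_0 ≅ Z,  H_1 ≅ Z^2.

K has 5 vertices, 6 edges.
rank ∂_0 = 0, rank ∂_1 = 4 ⇒ b_0 = 5 − 0 − 4 = 1; all invariant factors of ∂_1 are 1 so no torsion. So H_0 ≅ Z.
rank ∂_1 = 4, rank ∂_2 = 0 ⇒ b_1 = 6 − 4 − 0 = 2. So H_1 ≅ Z^2.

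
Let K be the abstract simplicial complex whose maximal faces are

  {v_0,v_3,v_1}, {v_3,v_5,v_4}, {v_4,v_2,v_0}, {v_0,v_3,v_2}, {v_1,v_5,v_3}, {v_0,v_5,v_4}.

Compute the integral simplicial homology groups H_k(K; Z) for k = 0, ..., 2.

H_0 = Z,  H_1 = Z,  H_2 = 0.

Take the total order v_0 < v_1 < v_2 < v_3 < v_4 < v_5 on the vertex set. Then K (dimension 2) consists of the simplices:

  0-simplices (6): [v_0], [v_1], [v_2], [v_3], [v_4], [v_5]
  1-simplices (12): [v_0,v_1], [v_0,v_2], [v_0,v_3], [v_0,v_4], [v_0,v_5], [v_1,v_3], [v_1,v_5], [v_2,v_3], [v_2,v_4], [v_3,v_4], [v_3,v_5], [v_4,v_5]
  2-simplices (6): [v_0,v_1,v_3], [v_0,v_2,v_3], [v_0,v_2,v_4], [v_0,v_4,v_5], [v_1,v_3,v_5], [v_3,v_4,v_5]

giving chain groups C_0 ≅ Z^6, C_1 ≅ Z^12, C_2 ≅ Z^6.

Boundary ∂_1: C_1 → C_0 maps an edge to its endpoints' difference, ∂[p,q] = q − p. For instance
  ∂[v_3,v_4] = [v_4] − [v_3].
The resulting 6×12 matrix has rank 5, and its Smith normal form has invariant factors (1,1,1,1,1).

∂_2: C_2 → C_1 acts by ∂[p,q,r] = [q,r] − [p,r] + [p,q]. For instance
  ∂[v_0,v_1,v_3] = [v_1,v_3] − [v_0,v_3] + [v_0,v_1],
  ∂[v_3,v_4,v_5] = [v_4,v_5] − [v_3,v_5] + [v_3,v_4].
As a 12×6 matrix over Z this has rank 6, with invariant factors (1,1,1,1,1,1).

Reading off H_k = ker ∂_k / im ∂_{k+1}:

  H_0: rank C_0 − rank ∂_1 = 6 − 5 = 1, and the invariant factors of ∂_1 are all 1, so H_0 ≅ Z.
  H_1: rank ker ∂_1 − rank ∂_2 = (12 − 5) − 6 = 1, and the invariant factors of ∂_2 are all 1, so H_1 ≅ Z.
  H_2: rank ker ∂_2 − rank ∂_3 = (6 − 6) − 0 = 0, and there is no ∂_3, so H_2 ≅ 0.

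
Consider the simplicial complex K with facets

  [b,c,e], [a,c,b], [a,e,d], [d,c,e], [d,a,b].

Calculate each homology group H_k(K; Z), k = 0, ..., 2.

K has 5 vertices, 10 edges, 5 triangles.
rank ∂_0 = 0, rank ∂_1 = 4 ⇒ b_0 = 5 − 0 − 4 = 1; all invariant factors of ∂_1 are 1 so no torsion. So H_0 = Z.
rank ∂_1 = 4, rank ∂_2 = 5 ⇒ b_1 = 10 − 4 − 5 = 1; all invariant factors of ∂_2 are 1 so no torsion. So H_1 = Z.
rank ∂_2 = 5, rank ∂_3 = 0 ⇒ b_2 = 5 − 5 − 0 = 0. So H_2 = 0.

H_0 = Z,  H_1 = Z,  H_2 = 0.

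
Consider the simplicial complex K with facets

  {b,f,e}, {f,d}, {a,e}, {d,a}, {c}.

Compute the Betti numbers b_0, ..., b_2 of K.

b_0 = 2, b_1 = 1, b_2 = 0.

Fix the vertex order a < b < c < d < e < f and write every simplex with vertices in increasing order. Then dim K = 2 and the simplices of K are:

  0-simplices (6): a, b, c, d, e, f
  1-simplices (6): ad, ae, be, bf, df, ef
  2-simplices (1): bef

Hence C_0 ≅ Z^6, C_1 ≅ Z^6, C_2 ≅ Z^1.

Boundary ∂_1: C_1 → C_0 is given by ∂[p,q] = [q] − [p]. For instance
  ∂df = f − d.
This gives a 6×6 integer matrix of rank 4; reducing to Smith normal form yields diagonal entries (1,1,1,1).

Boundary ∂_2: C_2 → C_1 maps a triangle to the signed sum of its edges. For instance
  ∂bef = ef − bf + be.
The resulting 6×1 matrix has rank 1, and its Smith normal form has invariant factors (1).

Reading off H_k = ker ∂_k / im ∂_{k+1}:

  H_0: rank C_0 − rank ∂_1 = 6 − 4 = 2, and the invariant factors of ∂_1 are all 1, so H_0 = Z^2.
  H_1: rank ker ∂_1 − rank ∂_2 = (6 − 4) − 1 = 1, and the invariant factors of ∂_2 are all 1, so H_1 = Z.
  H_2: rank ker ∂_2 − rank ∂_3 = (1 − 1) − 0 = 0, and there is no ∂_3, so H_2 = 0.

Hence the Betti numbers are b_0 = 2, b_1 = 1, b_2 = 0.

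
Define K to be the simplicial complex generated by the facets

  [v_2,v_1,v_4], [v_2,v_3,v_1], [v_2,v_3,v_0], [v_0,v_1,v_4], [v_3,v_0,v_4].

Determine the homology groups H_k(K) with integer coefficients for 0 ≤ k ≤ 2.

H_0 ≅ Z,  H_1 ≅ Z,  H_2 = 0.

We work with the vertex ordering v_0 < v_1 < v_2 < v_3 < v_4. The simplices of K, each written with vertices in increasing order, are:

  0-simplices (5): [v_0], [v_1], [v_2], [v_3], [v_4]
  1-simplices (10): [v_0,v_1], [v_0,v_2], [v_0,v_3], [v_0,v_4], [v_1,v_2], [v_1,v_3], [v_1,v_4], [v_2,v_3], [v_2,v_4], [v_3,v_4]
  2-simplices (5): [v_0,v_1,v_4], [v_0,v_2,v_3], [v_0,v_3,v_4], [v_1,v_2,v_3], [v_1,v_2,v_4]

giving chain groups C_0 ≅ Z^5, C_1 ≅ Z^10, C_2 ≅ Z^5.

∂_1: C_1 → C_0 maps an edge to its endpoints' difference, ∂[p,q] = q − p. For instance
  ∂[v_1,v_2] = [v_2] − [v_1].
This gives a 5×10 integer matrix of rank 4; reducing to Smith normal form yields diagonal entries (1,1,1,1).

Boundary ∂_2: C_2 → C_1 maps a triangle to the signed sum of its edges. For instance
  ∂[v_0,v_3,v_4] = [v_3,v_4] − [v_0,v_4] + [v_0,v_3],
  ∂[v_1,v_2,v_3] = [v_2,v_3] − [v_1,v_3] + [v_1,v_2].
The 10×5 boundary matrix has rank 5 and Smith normal form diag(1,1,1,1,1).

Computing H_k = (kernel of ∂_k) / (image of ∂_{k+1}):

  H_0: rank C_0 − rank ∂_1 = 5 − 4 = 1, and the invariant factors of ∂_1 are all 1, so H_0 ≅ Z.
  H_1: rank ker ∂_1 − rank ∂_2 = (10 − 4) − 5 = 1, and the invariant factors of ∂_2 are all 1, so H_1 ≅ Z.
  H_2: rank ker ∂_2 − rank ∂_3 = (5 − 5) − 0 = 0, and there is no ∂_3, so H_2 ≅ 0.

As a check, the Euler characteristic is 5 − 10 + 5 = 0, which agrees with 1 − 1 + 0 = 0.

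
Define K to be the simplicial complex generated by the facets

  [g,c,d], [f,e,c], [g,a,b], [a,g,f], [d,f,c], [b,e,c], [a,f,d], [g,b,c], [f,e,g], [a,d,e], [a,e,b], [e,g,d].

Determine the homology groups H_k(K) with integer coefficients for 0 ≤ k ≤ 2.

We work with the vertex ordering a < b < c < d < e < f < g. The simplices of K, each written with vertices in increasing order, are:

  0-simplices (7): a, b, c, d, e, f, g
  1-simplices (18): ab, ad, ae, af, ag, bc, be, bg, cd, ce, cf, cg, de, df, dg, ef, eg, fg
  2-simplices (12): abe, abg, ade, adf, afg, bce, bcg, cdf, cdg, cef, deg, efg

Hence C_0 ≅ Z^7, C_1 ≅ Z^18, C_2 ≅ Z^12.

∂_1: C_1 → C_0 maps an edge to its endpoints' difference, ∂[p,q] = q − p.
The resulting 7×18 matrix has rank 6, and its Smith normal form has invariant factors (1,1,1,1,1,1).

The boundary map ∂_2: C_2 → C_1 acts by ∂[p,q,r] = [q,r] − [p,r] + [p,q]. For instance
  ∂bce = ce − be + bc,
  ∂efg = fg − eg + ef.
The resulting 18×12 matrix has rank 12, and its Smith normal form has invariant factors (1,1,1,1,1,1,1,1,1,1,1,2).

Computing H_k = (kernel of ∂_k) / (image of ∂_{k+1}):

  H_0: rank C_0 − rank ∂_1 = 7 − 6 = 1, and the invariant factors of ∂_1 are all 1, so H_0 ≅ Z.
  H_1: rank ker ∂_1 − rank ∂_2 = (18 − 6) − 12 = 0, and ∂_2 has invariant factor 2 > 1, so H_1 ≅ Z/2Z.
  H_2: rank ker ∂_2 − rank ∂_3 = (12 − 12) − 0 = 0, and there is no ∂_3, so H_2 ≅ 0.

As a check, the Euler characteristic is 7 − 18 + 12 = 1, which agrees with 1 − 0 + 0 = 1.

H_0 = Z,  H_1 = Z/2Z,  H_2 = 0.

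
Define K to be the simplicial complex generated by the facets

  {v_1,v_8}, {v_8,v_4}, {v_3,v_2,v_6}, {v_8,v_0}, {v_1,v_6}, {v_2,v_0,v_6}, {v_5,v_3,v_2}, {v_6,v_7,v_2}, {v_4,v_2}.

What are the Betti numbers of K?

b_0 = 1, b_1 = 2, b_2 = 0.

We work with the vertex ordering v_0 < v_1 < v_2 < v_3 < v_4 < v_5 < v_6 < v_7 < v_8. The simplices of K, each written with vertices in increasing order, are:

  0-simplices (9): [v_0], [v_1], [v_2], [v_3], [v_4], [v_5], [v_6], [v_7], [v_8]
  1-simplices (14): [v_0,v_2], [v_0,v_6], [v_0,v_8], [v_1,v_6], [v_1,v_8], [v_2,v_3], [v_2,v_4], [v_2,v_5], [v_2,v_6], [v_2,v_7], [v_3,v_5], [v_3,v_6], [v_4,v_8], [v_6,v_7]
  2-simplices (4): [v_0,v_2,v_6], [v_2,v_3,v_5], [v_2,v_3,v_6], [v_2,v_6,v_7]

Hence C_0 ≅ Z^9, C_1 ≅ Z^14, C_2 ≅ Z^4.

Boundary ∂_1: C_1 → C_0 maps an edge to its endpoints' difference, ∂[p,q] = q − p.
The 9×14 boundary matrix has rank 8 and Smith normal form diag(1,1,1,1,1,1,1,1).

The boundary map ∂_2: C_2 → C_1 acts by ∂[p,q,r] = [q,r] − [p,r] + [p,q]. For instance
  ∂[v_2,v_3,v_5] = [v_3,v_5] − [v_2,v_5] + [v_2,v_3],
  ∂[v_2,v_3,v_6] = [v_3,v_6] − [v_2,v_6] + [v_2,v_3].
The resulting 14×4 matrix has rank 4, and its Smith normal form has invariant factors (1,1,1,1).

Computing H_k = (kernel of ∂_k) / (image of ∂_{k+1}):

  H_0: rank C_0 − rank ∂_1 = 9 − 8 = 1, and the invariant factors of ∂_1 are all 1, so H_0 ≅ Z.
  H_1: rank ker ∂_1 − rank ∂_2 = (14 − 8) − 4 = 2, and the invariant factors of ∂_2 are all 1, so H_1 ≅ Z^2.
  H_2: rank ker ∂_2 − rank ∂_3 = (4 − 4) − 0 = 0, and there is no ∂_3, so H_2 ≅ 0.

Hence the Betti numbers are b_0 = 1, b_1 = 2, b_2 = 0.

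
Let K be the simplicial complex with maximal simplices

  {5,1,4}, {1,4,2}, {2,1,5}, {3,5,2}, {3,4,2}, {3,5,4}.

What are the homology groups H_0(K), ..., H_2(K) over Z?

Order the vertices as 1 < 2 < 3 < 4 < 5. Listing each simplex with vertices in this order, K has dimension 2 with simplices:

  0-simplices (5): [1], [2], [3], [4], [5]
  1-simplices (9): [1,2], [1,4], [1,5], [2,3], [2,4], [2,5], [3,4], [3,5], [4,5]
  2-simplices (6): [1,2,4], [1,2,5], [1,4,5], [2,3,4], [2,3,5], [3,4,5]

Hence C_0 ≅ Z^5, C_1 ≅ Z^9, C_2 ≅ Z^6.

The boundary map ∂_1: C_1 → C_0 is given by ∂[p,q] = [q] − [p]. For instance
  ∂[2,5] = [5] − [2].
The resulting 5×9 matrix has rank 4, and its Smith normal form has invariant factors (1,1,1,1).

The boundary map ∂_2: C_2 → C_1 sends each 2-simplex [p,q,r] to [q,r] − [p,r] + [p,q]. For instance
  ∂[1,2,5] = [2,5] − [1,5] + [1,2],
  ∂[1,2,4] = [2,4] − [1,4] + [1,2].
The resulting 9×6 matrix has rank 5, and its Smith normal form has invariant factors (1,1,1,1,1).

Now H_k = ker ∂_k / im ∂_{k+1}, so:

  H_0: rank C_0 − rank ∂_1 = 5 − 4 = 1, and the invariant factors of ∂_1 are all 1, so H_0 = Z.
  H_1: rank ker ∂_1 − rank ∂_2 = (9 − 4) − 5 = 0, and the invariant factors of ∂_2 are all 1, so H_1 = 0.
  H_2: rank ker ∂_2 − rank ∂_3 = (6 − 5) − 0 = 1, and there is no ∂_3, so H_2 = Z.

As a check, the Euler characteristic is 5 − 9 + 6 = 2, which agrees with 1 − 0 + 1 = 2.

H_0 ≅ Z,  H_1 = 0,  H_2 ≅ Z.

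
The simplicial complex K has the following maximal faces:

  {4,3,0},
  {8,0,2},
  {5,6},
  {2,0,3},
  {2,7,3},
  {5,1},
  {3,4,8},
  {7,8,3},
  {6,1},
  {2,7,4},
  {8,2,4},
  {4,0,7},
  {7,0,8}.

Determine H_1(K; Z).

H_1 ≅ Z ⊕ Z/2.

We work with the vertex ordering 0 < 1 < 2 < 3 < 4 < 5 < 6 < 7 < 8. The simplices of K, each written with vertices in increasing order, are:

  0-simplices (9): [0], [1], [2], [3], [4], [5], [6], [7], [8]
  1-simplices (18): [0,2], [0,3], [0,4], [0,7], [0,8], [1,5], [1,6], [2,3], [2,4], [2,7], [2,8], [3,4], [3,7], [3,8], [4,7], [4,8], [5,6], [7,8]
  2-simplices (10): [0,2,3], [0,2,8], [0,3,4], [0,4,7], [0,7,8], [2,3,7], [2,4,7], [2,4,8], [3,4,8], [3,7,8]

giving chain groups C_0 ≅ Z^9, C_1 ≅ Z^18, C_2 ≅ Z^10.

The boundary map ∂_1: C_1 → C_0 is given by ∂[p,q] = [q] − [p]. For instance
  ∂[0,2] = [2] − [0].
As a 9×18 matrix over Z this has rank 7, with invariant factors (1,1,1,1,1,1,1).

The boundary map ∂_2: C_2 → C_1 maps a triangle to the signed sum of its edges. For instance
  ∂[0,2,3] = [2,3] − [0,3] + [0,2],
  ∂[2,4,7] = [4,7] − [2,7] + [2,4].
This gives a 18×10 integer matrix of rank 10; reducing to Smith normal form yields diagonal entries (1,1,1,1,1,1,1,1,1,2).

From H_k ≅ ker(∂_k) / im(∂_{k+1}) we obtain:

  H_1: rank ker ∂_1 − rank ∂_2 = (18 − 7) − 10 = 1, and ∂_2 has invariant factor 2 > 1, so H_1 ≅ Z ⊕ Z/2.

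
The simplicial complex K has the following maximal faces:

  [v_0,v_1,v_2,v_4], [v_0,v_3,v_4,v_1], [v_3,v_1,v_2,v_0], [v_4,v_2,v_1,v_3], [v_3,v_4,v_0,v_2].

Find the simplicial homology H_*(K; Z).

We work with the vertex ordering v_0 < v_1 < v_2 < v_3 < v_4. The simplices of K, each written with vertices in increasing order, are:

  0-simplices (5): [v_0], [v_1], [v_2], [v_3], [v_4]
  1-simplices (10): [v_0,v_1], [v_0,v_2], [v_0,v_3], [v_0,v_4], [v_1,v_2], [v_1,v_3], [v_1,v_4], [v_2,v_3], [v_2,v_4], [v_3,v_4]
  2-simplices (10): [v_0,v_1,v_2], [v_0,v_1,v_3], [v_0,v_1,v_4], [v_0,v_2,v_3], [v_0,v_2,v_4], [v_0,v_3,v_4], [v_1,v_2,v_3], [v_1,v_2,v_4], [v_1,v_3,v_4], [v_2,v_3,v_4]
  3-simplices (5): [v_0,v_1,v_2,v_3], [v_0,v_1,v_2,v_4], [v_0,v_1,v_3,v_4], [v_0,v_2,v_3,v_4], [v_1,v_2,v_3,v_4]

so the chain groups are C_0 ≅ Z^5, C_1 ≅ Z^10, C_2 ≅ Z^10, C_3 ≅ Z^5.

Boundary ∂_1: C_1 → C_0 is given by ∂[p,q] = [q] − [p]. For instance
  ∂[v_1,v_3] = [v_3] − [v_1].
The 5×10 boundary matrix has rank 4 and Smith normal form diag(1,1,1,1).

Boundary ∂_2: C_2 → C_1 maps a triangle to the signed sum of its edges. For instance
  ∂[v_0,v_1,v_2] = [v_1,v_2] − [v_0,v_2] + [v_0,v_1],
  ∂[v_1,v_2,v_4] = [v_2,v_4] − [v_1,v_4] + [v_1,v_2].
This gives a 10×10 integer matrix of rank 6; reducing to Smith normal form yields diagonal entries (1,1,1,1,1,1).

The boundary map ∂_3: C_3 → C_2 sends each 3-simplex σ to the alternating sum Σ_i (−1)^i (σ with its i-th vertex removed). For instance
  ∂[v_0,v_1,v_2,v_3] = [v_1,v_2,v_3] − [v_0,v_2,v_3] + [v_0,v_1,v_3] − [v_0,v_1,v_2],
  ∂[v_0,v_2,v_3,v_4] = [v_2,v_3,v_4] − [v_0,v_3,v_4] + [v_0,v_2,v_4] − [v_0,v_2,v_3].
The 10×5 boundary matrix has rank 4 and Smith normal form diag(1,1,1,1).

Computing H_k = (kernel of ∂_k) / (image of ∂_{k+1}):

  H_0: rank C_0 − rank ∂_1 = 5 − 4 = 1, and the invariant factors of ∂_1 are all 1, so H_0 = Z.
  H_1: rank ker ∂_1 − rank ∂_2 = (10 − 4) − 6 = 0, and the invariant factors of ∂_2 are all 1, so H_1 = 0.
  H_2: rank ker ∂_2 − rank ∂_3 = (10 − 6) − 4 = 0, and the invariant factors of ∂_3 are all 1, so H_2 = 0.
  H_3: rank ker ∂_3 − rank ∂_4 = (5 − 4) − 0 = 1, and there is no ∂_4, so H_3 = Z.

As a check, the Euler characteristic is 5 − 10 + 10 − 5 = 0, which agrees with 1 − 0 + 0 − 1 = 0.

H_0 ≅ Z,  H_1 = 0,  H_2 = 0,  H_3 ≅ Z.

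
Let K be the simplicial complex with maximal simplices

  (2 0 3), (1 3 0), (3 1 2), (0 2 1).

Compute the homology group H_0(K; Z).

Order the vertices as 0 < 1 < 2 < 3. Listing each simplex with vertices in this order, K has dimension 2 with simplices:

  0-simplices (4): [0], [1], [2], [3]
  1-simplices (6): [0,1], [0,2], [0,3], [1,2], [1,3], [2,3]
  2-simplices (4): [0,1,2], [0,1,3], [0,2,3], [1,2,3]

Hence C_0 ≅ Z^4, C_1 ≅ Z^6, C_2 ≅ Z^4.

Boundary ∂_1: C_1 → C_0 sends each edge [p,q] (with p < q) to q − p.
As a 4×6 matrix over Z this has rank 3, with invariant factors (1,1,1).

Boundary ∂_2: C_2 → C_1 maps a triangle to the signed sum of its edges. For instance
  ∂[0,1,3] = [1,3] − [0,3] + [0,1],
  ∂[1,2,3] = [2,3] − [1,3] + [1,2].
The 6×4 boundary matrix has rank 3 and Smith normal form diag(1,1,1).

Now H_k = ker ∂_k / im ∂_{k+1}, so:

  H_0: rank C_0 − rank ∂_1 = 4 − 3 = 1, and the invariant factors of ∂_1 are all 1, so H_0 ≅ Z.

(K is a triangulation of the 2-sphere S^2.)

H_0 = Z.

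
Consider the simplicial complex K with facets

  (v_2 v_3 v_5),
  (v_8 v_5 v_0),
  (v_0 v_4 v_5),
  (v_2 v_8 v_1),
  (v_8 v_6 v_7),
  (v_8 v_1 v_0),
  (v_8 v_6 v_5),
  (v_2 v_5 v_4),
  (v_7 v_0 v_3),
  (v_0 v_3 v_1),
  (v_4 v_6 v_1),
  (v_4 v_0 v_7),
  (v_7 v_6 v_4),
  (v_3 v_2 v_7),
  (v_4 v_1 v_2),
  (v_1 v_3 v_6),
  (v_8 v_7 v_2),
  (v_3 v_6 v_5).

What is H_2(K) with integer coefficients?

We work with the vertex ordering v_0 < v_1 < v_2 < v_3 < v_4 < v_5 < v_6 < v_7 < v_8. The simplices of K, each written with vertices in increasing order, are:

  0-simplices (9): [v_0], [v_1], [v_2], [v_3], [v_4], [v_5], [v_6], [v_7], [v_8]
  1-simplices (27): (27 of them)
  2-simplices (18): (18 of them)

Hence C_0 ≅ Z^9, C_1 ≅ Z^27, C_2 ≅ Z^18.

∂_1: C_1 → C_0 maps an edge to its endpoints' difference, ∂[p,q] = q − p. For instance
  ∂[v_3,v_6] = [v_6] − [v_3].
The 9×27 boundary matrix has rank 8 and Smith normal form diag(1,1,1,1,1,1,1,1).

The boundary map ∂_2: C_2 → C_1 maps a triangle to the signed sum of its edges. For instance
  ∂[v_2,v_4,v_5] = [v_4,v_5] − [v_2,v_5] + [v_2,v_4],
  ∂[v_0,v_1,v_3] = [v_1,v_3] − [v_0,v_3] + [v_0,v_1].
As a 27×18 matrix over Z this has rank 17, with invariant factors (1,1,1,1,1,1,1,1,1,1,1,1,1,1,1,1,1).

Now H_k = ker ∂_k / im ∂_{k+1}, so:

  H_2: rank ker ∂_2 − rank ∂_3 = (18 − 17) − 0 = 1, and there is no ∂_3, so H_2 ≅ Z.

H_2 ≅ Z.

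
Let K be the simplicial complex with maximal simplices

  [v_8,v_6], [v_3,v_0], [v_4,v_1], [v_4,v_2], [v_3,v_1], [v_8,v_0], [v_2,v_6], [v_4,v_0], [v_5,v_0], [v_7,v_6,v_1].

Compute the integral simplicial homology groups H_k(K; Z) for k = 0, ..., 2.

Fix the vertex order v_0 < v_1 < v_2 < v_3 < v_4 < v_5 < v_6 < v_7 < v_8 and write every simplex with vertices in increasing order. Then dim K = 2 and the simplices of K are:

  0-simplices (9): [v_0], [v_1], [v_2], [v_3], [v_4], [v_5], [v_6], [v_7], [v_8]
  1-simplices (12): [v_0,v_3], [v_0,v_4], [v_0,v_5], [v_0,v_8], [v_1,v_3], [v_1,v_4], [v_1,v_6], [v_1,v_7], [v_2,v_4], [v_2,v_6], [v_6,v_7], [v_6,v_8]
  2-simplices (1): [v_1,v_6,v_7]

giving chain groups C_0 ≅ Z^9, C_1 ≅ Z^12, C_2 ≅ Z^1.

Boundary ∂_1: C_1 → C_0 is given by ∂[p,q] = [q] − [p]. For instance
  ∂[v_6,v_7] = [v_7] − [v_6].
As a 9×12 matrix over Z this has rank 8, with invariant factors (1,1,1,1,1,1,1,1).

Boundary ∂_2: C_2 → C_1 maps a triangle to the signed sum of its edges. For instance
  ∂[v_1,v_6,v_7] = [v_6,v_7] − [v_1,v_7] + [v_1,v_6].
As a 12×1 matrix over Z this has rank 1, with invariant factors (1).

Reading off H_k = ker ∂_k / im ∂_{k+1}:

  H_0: rank C_0 − rank ∂_1 = 9 − 8 = 1, and the invariant factors of ∂_1 are all 1, so H_0 ≅ Z.
  H_1: rank ker ∂_1 − rank ∂_2 = (12 − 8) − 1 = 3, and the invariant factors of ∂_2 are all 1, so H_1 ≅ Z^3.
  H_2: rank ker ∂_2 − rank ∂_3 = (1 − 1) − 0 = 0, and there is no ∂_3, so H_2 ≅ 0.

As a check, the Euler characteristic is 9 − 12 + 1 = -2, which agrees with 1 − 3 + 0 = -2.

H_0 ≅ Z,  H_1 ≅ Z^3,  H_2 = 0.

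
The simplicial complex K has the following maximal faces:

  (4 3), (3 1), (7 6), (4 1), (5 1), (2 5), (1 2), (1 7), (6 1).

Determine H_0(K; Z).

Take the total order 1 < 2 < 3 < 4 < 5 < 6 < 7 on the vertex set. Then K (dimension 1) consists of the simplices:

  0-simplices (7): [1], [2], [3], [4], [5], [6], [7]
  1-simplices (9): [1,2], [1,3], [1,4], [1,5], [1,6], [1,7], [2,5], [3,4], [6,7]

so the chain groups are C_0 ≅ Z^7, C_1 ≅ Z^9.

The boundary map ∂_1: C_1 → C_0 sends each edge [p,q] (with p < q) to q − p.
The 7×9 boundary matrix has rank 6 and Smith normal form diag(1,1,1,1,1,1).

From H_k ≅ ker(∂_k) / im(∂_{k+1}) we obtain:

  H_0: rank C_0 − rank ∂_1 = 7 − 6 = 1, and the invariant factors of ∂_1 are all 1, so H_0 ≅ Z.

(K is a triangulation of a wedge of 3 circles.)

H_0 = Z.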